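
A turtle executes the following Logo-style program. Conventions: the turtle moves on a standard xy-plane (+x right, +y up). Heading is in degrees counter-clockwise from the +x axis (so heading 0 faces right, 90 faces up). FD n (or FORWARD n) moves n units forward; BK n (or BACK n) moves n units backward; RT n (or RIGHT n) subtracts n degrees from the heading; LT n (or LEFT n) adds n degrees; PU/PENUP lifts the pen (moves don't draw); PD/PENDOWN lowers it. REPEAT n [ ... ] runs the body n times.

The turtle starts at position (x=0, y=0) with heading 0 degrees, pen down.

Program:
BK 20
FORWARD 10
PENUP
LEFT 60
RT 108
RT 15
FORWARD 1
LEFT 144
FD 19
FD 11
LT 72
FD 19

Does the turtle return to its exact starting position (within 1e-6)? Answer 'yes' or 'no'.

Answer: no

Derivation:
Executing turtle program step by step:
Start: pos=(0,0), heading=0, pen down
BK 20: (0,0) -> (-20,0) [heading=0, draw]
FD 10: (-20,0) -> (-10,0) [heading=0, draw]
PU: pen up
LT 60: heading 0 -> 60
RT 108: heading 60 -> 312
RT 15: heading 312 -> 297
FD 1: (-10,0) -> (-9.546,-0.891) [heading=297, move]
LT 144: heading 297 -> 81
FD 19: (-9.546,-0.891) -> (-6.574,17.875) [heading=81, move]
FD 11: (-6.574,17.875) -> (-4.853,28.74) [heading=81, move]
LT 72: heading 81 -> 153
FD 19: (-4.853,28.74) -> (-21.782,37.365) [heading=153, move]
Final: pos=(-21.782,37.365), heading=153, 2 segment(s) drawn

Start position: (0, 0)
Final position: (-21.782, 37.365)
Distance = 43.251; >= 1e-6 -> NOT closed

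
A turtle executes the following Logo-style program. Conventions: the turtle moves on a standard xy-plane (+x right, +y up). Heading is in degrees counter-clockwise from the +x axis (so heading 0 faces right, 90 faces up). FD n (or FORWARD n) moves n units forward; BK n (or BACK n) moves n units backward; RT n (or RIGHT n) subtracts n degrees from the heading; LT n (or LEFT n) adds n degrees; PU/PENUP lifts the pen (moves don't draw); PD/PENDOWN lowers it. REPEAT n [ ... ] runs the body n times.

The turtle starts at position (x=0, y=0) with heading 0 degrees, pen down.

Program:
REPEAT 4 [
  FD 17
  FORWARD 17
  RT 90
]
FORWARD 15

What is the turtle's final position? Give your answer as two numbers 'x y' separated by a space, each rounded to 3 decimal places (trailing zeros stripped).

Answer: 15 0

Derivation:
Executing turtle program step by step:
Start: pos=(0,0), heading=0, pen down
REPEAT 4 [
  -- iteration 1/4 --
  FD 17: (0,0) -> (17,0) [heading=0, draw]
  FD 17: (17,0) -> (34,0) [heading=0, draw]
  RT 90: heading 0 -> 270
  -- iteration 2/4 --
  FD 17: (34,0) -> (34,-17) [heading=270, draw]
  FD 17: (34,-17) -> (34,-34) [heading=270, draw]
  RT 90: heading 270 -> 180
  -- iteration 3/4 --
  FD 17: (34,-34) -> (17,-34) [heading=180, draw]
  FD 17: (17,-34) -> (0,-34) [heading=180, draw]
  RT 90: heading 180 -> 90
  -- iteration 4/4 --
  FD 17: (0,-34) -> (0,-17) [heading=90, draw]
  FD 17: (0,-17) -> (0,0) [heading=90, draw]
  RT 90: heading 90 -> 0
]
FD 15: (0,0) -> (15,0) [heading=0, draw]
Final: pos=(15,0), heading=0, 9 segment(s) drawn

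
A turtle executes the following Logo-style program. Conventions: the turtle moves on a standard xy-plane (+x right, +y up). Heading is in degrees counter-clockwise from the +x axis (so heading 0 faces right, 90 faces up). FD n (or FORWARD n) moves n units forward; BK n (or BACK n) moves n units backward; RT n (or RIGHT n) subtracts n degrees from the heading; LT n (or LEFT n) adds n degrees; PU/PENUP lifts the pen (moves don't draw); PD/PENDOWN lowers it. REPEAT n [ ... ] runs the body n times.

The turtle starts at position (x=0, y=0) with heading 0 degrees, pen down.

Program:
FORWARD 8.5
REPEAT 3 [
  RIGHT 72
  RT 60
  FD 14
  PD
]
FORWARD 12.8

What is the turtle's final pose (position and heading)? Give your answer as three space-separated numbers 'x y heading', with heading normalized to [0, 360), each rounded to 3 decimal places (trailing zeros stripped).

Executing turtle program step by step:
Start: pos=(0,0), heading=0, pen down
FD 8.5: (0,0) -> (8.5,0) [heading=0, draw]
REPEAT 3 [
  -- iteration 1/3 --
  RT 72: heading 0 -> 288
  RT 60: heading 288 -> 228
  FD 14: (8.5,0) -> (-0.868,-10.404) [heading=228, draw]
  PD: pen down
  -- iteration 2/3 --
  RT 72: heading 228 -> 156
  RT 60: heading 156 -> 96
  FD 14: (-0.868,-10.404) -> (-2.331,3.519) [heading=96, draw]
  PD: pen down
  -- iteration 3/3 --
  RT 72: heading 96 -> 24
  RT 60: heading 24 -> 324
  FD 14: (-2.331,3.519) -> (8.995,-4.71) [heading=324, draw]
  PD: pen down
]
FD 12.8: (8.995,-4.71) -> (19.35,-12.233) [heading=324, draw]
Final: pos=(19.35,-12.233), heading=324, 5 segment(s) drawn

Answer: 19.35 -12.233 324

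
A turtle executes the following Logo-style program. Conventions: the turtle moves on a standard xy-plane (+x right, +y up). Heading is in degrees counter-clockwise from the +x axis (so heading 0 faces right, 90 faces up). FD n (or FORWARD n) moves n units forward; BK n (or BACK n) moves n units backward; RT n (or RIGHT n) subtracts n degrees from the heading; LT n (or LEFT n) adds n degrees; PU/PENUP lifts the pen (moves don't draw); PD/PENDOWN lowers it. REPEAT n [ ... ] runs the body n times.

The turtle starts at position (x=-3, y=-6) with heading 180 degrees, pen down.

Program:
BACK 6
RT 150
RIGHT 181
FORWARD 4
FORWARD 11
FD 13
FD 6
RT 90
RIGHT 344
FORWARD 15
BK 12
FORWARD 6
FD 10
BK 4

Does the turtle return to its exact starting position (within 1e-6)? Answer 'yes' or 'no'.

Answer: no

Derivation:
Executing turtle program step by step:
Start: pos=(-3,-6), heading=180, pen down
BK 6: (-3,-6) -> (3,-6) [heading=180, draw]
RT 150: heading 180 -> 30
RT 181: heading 30 -> 209
FD 4: (3,-6) -> (-0.498,-7.939) [heading=209, draw]
FD 11: (-0.498,-7.939) -> (-10.119,-13.272) [heading=209, draw]
FD 13: (-10.119,-13.272) -> (-21.489,-19.575) [heading=209, draw]
FD 6: (-21.489,-19.575) -> (-26.737,-22.484) [heading=209, draw]
RT 90: heading 209 -> 119
RT 344: heading 119 -> 135
FD 15: (-26.737,-22.484) -> (-37.344,-11.877) [heading=135, draw]
BK 12: (-37.344,-11.877) -> (-28.858,-20.362) [heading=135, draw]
FD 6: (-28.858,-20.362) -> (-33.101,-16.12) [heading=135, draw]
FD 10: (-33.101,-16.12) -> (-40.172,-9.048) [heading=135, draw]
BK 4: (-40.172,-9.048) -> (-37.344,-11.877) [heading=135, draw]
Final: pos=(-37.344,-11.877), heading=135, 10 segment(s) drawn

Start position: (-3, -6)
Final position: (-37.344, -11.877)
Distance = 34.843; >= 1e-6 -> NOT closed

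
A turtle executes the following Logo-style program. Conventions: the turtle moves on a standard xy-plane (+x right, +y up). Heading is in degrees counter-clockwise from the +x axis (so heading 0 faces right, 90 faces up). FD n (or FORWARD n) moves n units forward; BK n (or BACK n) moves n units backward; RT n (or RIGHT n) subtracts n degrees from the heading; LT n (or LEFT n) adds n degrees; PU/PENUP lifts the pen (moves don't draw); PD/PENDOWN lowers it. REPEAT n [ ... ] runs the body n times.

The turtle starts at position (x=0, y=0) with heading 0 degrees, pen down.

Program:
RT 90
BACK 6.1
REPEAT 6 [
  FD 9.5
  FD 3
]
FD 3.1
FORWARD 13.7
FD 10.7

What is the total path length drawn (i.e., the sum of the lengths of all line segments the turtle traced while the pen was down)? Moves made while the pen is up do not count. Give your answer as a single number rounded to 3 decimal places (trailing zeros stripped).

Executing turtle program step by step:
Start: pos=(0,0), heading=0, pen down
RT 90: heading 0 -> 270
BK 6.1: (0,0) -> (0,6.1) [heading=270, draw]
REPEAT 6 [
  -- iteration 1/6 --
  FD 9.5: (0,6.1) -> (0,-3.4) [heading=270, draw]
  FD 3: (0,-3.4) -> (0,-6.4) [heading=270, draw]
  -- iteration 2/6 --
  FD 9.5: (0,-6.4) -> (0,-15.9) [heading=270, draw]
  FD 3: (0,-15.9) -> (0,-18.9) [heading=270, draw]
  -- iteration 3/6 --
  FD 9.5: (0,-18.9) -> (0,-28.4) [heading=270, draw]
  FD 3: (0,-28.4) -> (0,-31.4) [heading=270, draw]
  -- iteration 4/6 --
  FD 9.5: (0,-31.4) -> (0,-40.9) [heading=270, draw]
  FD 3: (0,-40.9) -> (0,-43.9) [heading=270, draw]
  -- iteration 5/6 --
  FD 9.5: (0,-43.9) -> (0,-53.4) [heading=270, draw]
  FD 3: (0,-53.4) -> (0,-56.4) [heading=270, draw]
  -- iteration 6/6 --
  FD 9.5: (0,-56.4) -> (0,-65.9) [heading=270, draw]
  FD 3: (0,-65.9) -> (0,-68.9) [heading=270, draw]
]
FD 3.1: (0,-68.9) -> (0,-72) [heading=270, draw]
FD 13.7: (0,-72) -> (0,-85.7) [heading=270, draw]
FD 10.7: (0,-85.7) -> (0,-96.4) [heading=270, draw]
Final: pos=(0,-96.4), heading=270, 16 segment(s) drawn

Segment lengths:
  seg 1: (0,0) -> (0,6.1), length = 6.1
  seg 2: (0,6.1) -> (0,-3.4), length = 9.5
  seg 3: (0,-3.4) -> (0,-6.4), length = 3
  seg 4: (0,-6.4) -> (0,-15.9), length = 9.5
  seg 5: (0,-15.9) -> (0,-18.9), length = 3
  seg 6: (0,-18.9) -> (0,-28.4), length = 9.5
  seg 7: (0,-28.4) -> (0,-31.4), length = 3
  seg 8: (0,-31.4) -> (0,-40.9), length = 9.5
  seg 9: (0,-40.9) -> (0,-43.9), length = 3
  seg 10: (0,-43.9) -> (0,-53.4), length = 9.5
  seg 11: (0,-53.4) -> (0,-56.4), length = 3
  seg 12: (0,-56.4) -> (0,-65.9), length = 9.5
  seg 13: (0,-65.9) -> (0,-68.9), length = 3
  seg 14: (0,-68.9) -> (0,-72), length = 3.1
  seg 15: (0,-72) -> (0,-85.7), length = 13.7
  seg 16: (0,-85.7) -> (0,-96.4), length = 10.7
Total = 108.6

Answer: 108.6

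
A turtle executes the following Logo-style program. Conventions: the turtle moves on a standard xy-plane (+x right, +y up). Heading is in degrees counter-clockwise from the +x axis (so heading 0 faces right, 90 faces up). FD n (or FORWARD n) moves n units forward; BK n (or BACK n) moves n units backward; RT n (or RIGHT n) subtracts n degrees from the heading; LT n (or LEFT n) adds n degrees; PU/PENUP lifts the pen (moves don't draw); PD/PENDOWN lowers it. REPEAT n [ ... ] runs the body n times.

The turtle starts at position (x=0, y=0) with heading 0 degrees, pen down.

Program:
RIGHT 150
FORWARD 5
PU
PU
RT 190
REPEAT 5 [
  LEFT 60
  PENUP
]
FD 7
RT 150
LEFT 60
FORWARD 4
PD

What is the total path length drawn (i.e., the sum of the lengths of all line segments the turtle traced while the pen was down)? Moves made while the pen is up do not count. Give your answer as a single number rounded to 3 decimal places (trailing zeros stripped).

Executing turtle program step by step:
Start: pos=(0,0), heading=0, pen down
RT 150: heading 0 -> 210
FD 5: (0,0) -> (-4.33,-2.5) [heading=210, draw]
PU: pen up
PU: pen up
RT 190: heading 210 -> 20
REPEAT 5 [
  -- iteration 1/5 --
  LT 60: heading 20 -> 80
  PU: pen up
  -- iteration 2/5 --
  LT 60: heading 80 -> 140
  PU: pen up
  -- iteration 3/5 --
  LT 60: heading 140 -> 200
  PU: pen up
  -- iteration 4/5 --
  LT 60: heading 200 -> 260
  PU: pen up
  -- iteration 5/5 --
  LT 60: heading 260 -> 320
  PU: pen up
]
FD 7: (-4.33,-2.5) -> (1.032,-7) [heading=320, move]
RT 150: heading 320 -> 170
LT 60: heading 170 -> 230
FD 4: (1.032,-7) -> (-1.539,-10.064) [heading=230, move]
PD: pen down
Final: pos=(-1.539,-10.064), heading=230, 1 segment(s) drawn

Segment lengths:
  seg 1: (0,0) -> (-4.33,-2.5), length = 5
Total = 5

Answer: 5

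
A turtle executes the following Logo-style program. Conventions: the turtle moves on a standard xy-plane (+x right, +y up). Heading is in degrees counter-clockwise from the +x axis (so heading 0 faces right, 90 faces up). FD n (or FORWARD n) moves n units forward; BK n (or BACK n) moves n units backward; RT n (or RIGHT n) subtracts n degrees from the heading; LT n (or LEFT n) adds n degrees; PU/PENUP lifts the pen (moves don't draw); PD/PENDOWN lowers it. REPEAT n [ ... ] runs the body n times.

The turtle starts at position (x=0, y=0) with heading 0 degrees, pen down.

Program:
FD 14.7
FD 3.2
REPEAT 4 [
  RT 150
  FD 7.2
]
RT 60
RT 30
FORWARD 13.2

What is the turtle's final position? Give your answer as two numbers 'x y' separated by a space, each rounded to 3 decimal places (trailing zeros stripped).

Executing turtle program step by step:
Start: pos=(0,0), heading=0, pen down
FD 14.7: (0,0) -> (14.7,0) [heading=0, draw]
FD 3.2: (14.7,0) -> (17.9,0) [heading=0, draw]
REPEAT 4 [
  -- iteration 1/4 --
  RT 150: heading 0 -> 210
  FD 7.2: (17.9,0) -> (11.665,-3.6) [heading=210, draw]
  -- iteration 2/4 --
  RT 150: heading 210 -> 60
  FD 7.2: (11.665,-3.6) -> (15.265,2.635) [heading=60, draw]
  -- iteration 3/4 --
  RT 150: heading 60 -> 270
  FD 7.2: (15.265,2.635) -> (15.265,-4.565) [heading=270, draw]
  -- iteration 4/4 --
  RT 150: heading 270 -> 120
  FD 7.2: (15.265,-4.565) -> (11.665,1.671) [heading=120, draw]
]
RT 60: heading 120 -> 60
RT 30: heading 60 -> 30
FD 13.2: (11.665,1.671) -> (23.096,8.271) [heading=30, draw]
Final: pos=(23.096,8.271), heading=30, 7 segment(s) drawn

Answer: 23.096 8.271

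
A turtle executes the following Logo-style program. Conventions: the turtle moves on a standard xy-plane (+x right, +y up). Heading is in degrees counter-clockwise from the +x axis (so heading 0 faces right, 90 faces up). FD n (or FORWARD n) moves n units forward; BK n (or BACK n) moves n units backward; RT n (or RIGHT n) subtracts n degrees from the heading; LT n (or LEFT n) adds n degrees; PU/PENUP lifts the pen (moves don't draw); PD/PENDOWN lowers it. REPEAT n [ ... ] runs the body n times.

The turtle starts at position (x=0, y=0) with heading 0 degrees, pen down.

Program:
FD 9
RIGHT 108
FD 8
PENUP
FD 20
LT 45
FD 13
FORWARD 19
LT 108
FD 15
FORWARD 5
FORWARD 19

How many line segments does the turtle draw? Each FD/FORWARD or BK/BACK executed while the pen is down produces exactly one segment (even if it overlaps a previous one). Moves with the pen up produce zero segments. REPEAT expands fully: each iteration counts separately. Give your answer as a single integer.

Answer: 2

Derivation:
Executing turtle program step by step:
Start: pos=(0,0), heading=0, pen down
FD 9: (0,0) -> (9,0) [heading=0, draw]
RT 108: heading 0 -> 252
FD 8: (9,0) -> (6.528,-7.608) [heading=252, draw]
PU: pen up
FD 20: (6.528,-7.608) -> (0.348,-26.63) [heading=252, move]
LT 45: heading 252 -> 297
FD 13: (0.348,-26.63) -> (6.249,-38.213) [heading=297, move]
FD 19: (6.249,-38.213) -> (14.875,-55.142) [heading=297, move]
LT 108: heading 297 -> 45
FD 15: (14.875,-55.142) -> (25.482,-44.535) [heading=45, move]
FD 5: (25.482,-44.535) -> (29.017,-41) [heading=45, move]
FD 19: (29.017,-41) -> (42.452,-27.565) [heading=45, move]
Final: pos=(42.452,-27.565), heading=45, 2 segment(s) drawn
Segments drawn: 2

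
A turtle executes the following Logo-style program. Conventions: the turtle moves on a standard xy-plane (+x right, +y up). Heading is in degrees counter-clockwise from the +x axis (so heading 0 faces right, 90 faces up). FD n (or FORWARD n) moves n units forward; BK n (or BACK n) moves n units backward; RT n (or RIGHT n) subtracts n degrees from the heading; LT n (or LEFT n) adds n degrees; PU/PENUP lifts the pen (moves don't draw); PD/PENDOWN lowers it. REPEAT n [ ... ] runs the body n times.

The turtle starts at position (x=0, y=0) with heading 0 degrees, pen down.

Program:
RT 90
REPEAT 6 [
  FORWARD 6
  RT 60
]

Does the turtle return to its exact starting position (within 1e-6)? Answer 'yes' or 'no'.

Executing turtle program step by step:
Start: pos=(0,0), heading=0, pen down
RT 90: heading 0 -> 270
REPEAT 6 [
  -- iteration 1/6 --
  FD 6: (0,0) -> (0,-6) [heading=270, draw]
  RT 60: heading 270 -> 210
  -- iteration 2/6 --
  FD 6: (0,-6) -> (-5.196,-9) [heading=210, draw]
  RT 60: heading 210 -> 150
  -- iteration 3/6 --
  FD 6: (-5.196,-9) -> (-10.392,-6) [heading=150, draw]
  RT 60: heading 150 -> 90
  -- iteration 4/6 --
  FD 6: (-10.392,-6) -> (-10.392,0) [heading=90, draw]
  RT 60: heading 90 -> 30
  -- iteration 5/6 --
  FD 6: (-10.392,0) -> (-5.196,3) [heading=30, draw]
  RT 60: heading 30 -> 330
  -- iteration 6/6 --
  FD 6: (-5.196,3) -> (0,0) [heading=330, draw]
  RT 60: heading 330 -> 270
]
Final: pos=(0,0), heading=270, 6 segment(s) drawn

Start position: (0, 0)
Final position: (0, 0)
Distance = 0; < 1e-6 -> CLOSED

Answer: yes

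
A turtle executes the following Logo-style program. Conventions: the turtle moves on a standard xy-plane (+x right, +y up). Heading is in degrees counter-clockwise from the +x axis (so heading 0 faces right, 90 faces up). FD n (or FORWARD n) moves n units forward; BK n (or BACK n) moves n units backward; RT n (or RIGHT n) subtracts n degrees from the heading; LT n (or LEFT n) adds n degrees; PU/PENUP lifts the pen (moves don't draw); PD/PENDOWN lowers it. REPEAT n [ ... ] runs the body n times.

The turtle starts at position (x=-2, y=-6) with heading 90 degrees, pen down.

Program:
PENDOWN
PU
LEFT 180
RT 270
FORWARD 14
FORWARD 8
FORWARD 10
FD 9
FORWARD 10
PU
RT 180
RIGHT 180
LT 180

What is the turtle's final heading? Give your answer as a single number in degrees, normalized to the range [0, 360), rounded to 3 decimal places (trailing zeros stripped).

Answer: 180

Derivation:
Executing turtle program step by step:
Start: pos=(-2,-6), heading=90, pen down
PD: pen down
PU: pen up
LT 180: heading 90 -> 270
RT 270: heading 270 -> 0
FD 14: (-2,-6) -> (12,-6) [heading=0, move]
FD 8: (12,-6) -> (20,-6) [heading=0, move]
FD 10: (20,-6) -> (30,-6) [heading=0, move]
FD 9: (30,-6) -> (39,-6) [heading=0, move]
FD 10: (39,-6) -> (49,-6) [heading=0, move]
PU: pen up
RT 180: heading 0 -> 180
RT 180: heading 180 -> 0
LT 180: heading 0 -> 180
Final: pos=(49,-6), heading=180, 0 segment(s) drawn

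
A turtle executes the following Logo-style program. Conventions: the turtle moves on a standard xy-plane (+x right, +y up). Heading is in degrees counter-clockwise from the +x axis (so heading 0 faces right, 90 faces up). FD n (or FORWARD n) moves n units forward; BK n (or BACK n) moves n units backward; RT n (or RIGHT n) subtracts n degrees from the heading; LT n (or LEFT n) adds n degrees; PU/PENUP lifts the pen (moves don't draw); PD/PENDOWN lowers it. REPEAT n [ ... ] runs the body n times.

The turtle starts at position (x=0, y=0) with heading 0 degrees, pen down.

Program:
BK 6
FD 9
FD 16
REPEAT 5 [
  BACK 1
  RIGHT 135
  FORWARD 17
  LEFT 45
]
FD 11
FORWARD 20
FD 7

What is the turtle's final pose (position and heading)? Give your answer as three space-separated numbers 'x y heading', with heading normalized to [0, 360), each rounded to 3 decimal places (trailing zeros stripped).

Answer: 5.979 -50.021 270

Derivation:
Executing turtle program step by step:
Start: pos=(0,0), heading=0, pen down
BK 6: (0,0) -> (-6,0) [heading=0, draw]
FD 9: (-6,0) -> (3,0) [heading=0, draw]
FD 16: (3,0) -> (19,0) [heading=0, draw]
REPEAT 5 [
  -- iteration 1/5 --
  BK 1: (19,0) -> (18,0) [heading=0, draw]
  RT 135: heading 0 -> 225
  FD 17: (18,0) -> (5.979,-12.021) [heading=225, draw]
  LT 45: heading 225 -> 270
  -- iteration 2/5 --
  BK 1: (5.979,-12.021) -> (5.979,-11.021) [heading=270, draw]
  RT 135: heading 270 -> 135
  FD 17: (5.979,-11.021) -> (-6.042,1) [heading=135, draw]
  LT 45: heading 135 -> 180
  -- iteration 3/5 --
  BK 1: (-6.042,1) -> (-5.042,1) [heading=180, draw]
  RT 135: heading 180 -> 45
  FD 17: (-5.042,1) -> (6.979,13.021) [heading=45, draw]
  LT 45: heading 45 -> 90
  -- iteration 4/5 --
  BK 1: (6.979,13.021) -> (6.979,12.021) [heading=90, draw]
  RT 135: heading 90 -> 315
  FD 17: (6.979,12.021) -> (19,0) [heading=315, draw]
  LT 45: heading 315 -> 0
  -- iteration 5/5 --
  BK 1: (19,0) -> (18,0) [heading=0, draw]
  RT 135: heading 0 -> 225
  FD 17: (18,0) -> (5.979,-12.021) [heading=225, draw]
  LT 45: heading 225 -> 270
]
FD 11: (5.979,-12.021) -> (5.979,-23.021) [heading=270, draw]
FD 20: (5.979,-23.021) -> (5.979,-43.021) [heading=270, draw]
FD 7: (5.979,-43.021) -> (5.979,-50.021) [heading=270, draw]
Final: pos=(5.979,-50.021), heading=270, 16 segment(s) drawn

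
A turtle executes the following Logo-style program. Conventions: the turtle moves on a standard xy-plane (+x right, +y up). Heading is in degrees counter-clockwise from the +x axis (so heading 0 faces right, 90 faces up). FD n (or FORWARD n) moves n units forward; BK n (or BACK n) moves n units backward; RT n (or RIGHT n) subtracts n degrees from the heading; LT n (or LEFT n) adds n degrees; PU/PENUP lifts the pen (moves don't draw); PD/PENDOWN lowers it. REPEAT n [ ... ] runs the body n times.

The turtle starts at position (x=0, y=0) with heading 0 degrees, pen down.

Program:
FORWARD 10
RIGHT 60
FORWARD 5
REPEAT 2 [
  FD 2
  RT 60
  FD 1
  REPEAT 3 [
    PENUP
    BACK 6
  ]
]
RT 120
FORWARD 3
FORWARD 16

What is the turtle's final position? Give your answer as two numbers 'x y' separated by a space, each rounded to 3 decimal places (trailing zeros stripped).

Answer: 47.5 23.383

Derivation:
Executing turtle program step by step:
Start: pos=(0,0), heading=0, pen down
FD 10: (0,0) -> (10,0) [heading=0, draw]
RT 60: heading 0 -> 300
FD 5: (10,0) -> (12.5,-4.33) [heading=300, draw]
REPEAT 2 [
  -- iteration 1/2 --
  FD 2: (12.5,-4.33) -> (13.5,-6.062) [heading=300, draw]
  RT 60: heading 300 -> 240
  FD 1: (13.5,-6.062) -> (13,-6.928) [heading=240, draw]
  REPEAT 3 [
    -- iteration 1/3 --
    PU: pen up
    BK 6: (13,-6.928) -> (16,-1.732) [heading=240, move]
    -- iteration 2/3 --
    PU: pen up
    BK 6: (16,-1.732) -> (19,3.464) [heading=240, move]
    -- iteration 3/3 --
    PU: pen up
    BK 6: (19,3.464) -> (22,8.66) [heading=240, move]
  ]
  -- iteration 2/2 --
  FD 2: (22,8.66) -> (21,6.928) [heading=240, move]
  RT 60: heading 240 -> 180
  FD 1: (21,6.928) -> (20,6.928) [heading=180, move]
  REPEAT 3 [
    -- iteration 1/3 --
    PU: pen up
    BK 6: (20,6.928) -> (26,6.928) [heading=180, move]
    -- iteration 2/3 --
    PU: pen up
    BK 6: (26,6.928) -> (32,6.928) [heading=180, move]
    -- iteration 3/3 --
    PU: pen up
    BK 6: (32,6.928) -> (38,6.928) [heading=180, move]
  ]
]
RT 120: heading 180 -> 60
FD 3: (38,6.928) -> (39.5,9.526) [heading=60, move]
FD 16: (39.5,9.526) -> (47.5,23.383) [heading=60, move]
Final: pos=(47.5,23.383), heading=60, 4 segment(s) drawn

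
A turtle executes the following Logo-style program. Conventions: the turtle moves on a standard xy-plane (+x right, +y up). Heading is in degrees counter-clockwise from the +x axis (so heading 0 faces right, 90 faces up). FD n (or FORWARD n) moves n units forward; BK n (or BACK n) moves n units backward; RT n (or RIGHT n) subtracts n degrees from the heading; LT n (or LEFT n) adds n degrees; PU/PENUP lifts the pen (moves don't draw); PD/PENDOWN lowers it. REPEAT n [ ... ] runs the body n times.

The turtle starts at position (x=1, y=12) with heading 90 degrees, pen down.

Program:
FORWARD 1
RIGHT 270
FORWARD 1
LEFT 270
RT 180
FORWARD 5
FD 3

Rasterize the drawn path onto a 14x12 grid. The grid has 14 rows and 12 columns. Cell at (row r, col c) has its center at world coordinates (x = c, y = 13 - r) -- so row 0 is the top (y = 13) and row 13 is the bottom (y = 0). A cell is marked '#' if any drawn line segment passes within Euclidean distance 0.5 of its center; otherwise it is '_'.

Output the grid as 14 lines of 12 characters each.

Segment 0: (1,12) -> (1,13)
Segment 1: (1,13) -> (0,13)
Segment 2: (0,13) -> (0,8)
Segment 3: (0,8) -> (0,5)

Answer: ##__________
##__________
#___________
#___________
#___________
#___________
#___________
#___________
#___________
____________
____________
____________
____________
____________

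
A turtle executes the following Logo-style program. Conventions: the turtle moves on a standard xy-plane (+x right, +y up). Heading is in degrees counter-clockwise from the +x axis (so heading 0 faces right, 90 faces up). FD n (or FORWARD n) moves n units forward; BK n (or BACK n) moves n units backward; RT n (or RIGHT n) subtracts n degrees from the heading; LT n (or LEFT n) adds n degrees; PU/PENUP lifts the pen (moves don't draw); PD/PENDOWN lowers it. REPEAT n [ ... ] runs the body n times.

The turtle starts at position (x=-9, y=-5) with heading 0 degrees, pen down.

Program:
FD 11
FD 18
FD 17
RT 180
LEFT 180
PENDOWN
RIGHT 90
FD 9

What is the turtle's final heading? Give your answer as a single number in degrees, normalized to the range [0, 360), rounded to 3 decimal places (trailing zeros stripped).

Executing turtle program step by step:
Start: pos=(-9,-5), heading=0, pen down
FD 11: (-9,-5) -> (2,-5) [heading=0, draw]
FD 18: (2,-5) -> (20,-5) [heading=0, draw]
FD 17: (20,-5) -> (37,-5) [heading=0, draw]
RT 180: heading 0 -> 180
LT 180: heading 180 -> 0
PD: pen down
RT 90: heading 0 -> 270
FD 9: (37,-5) -> (37,-14) [heading=270, draw]
Final: pos=(37,-14), heading=270, 4 segment(s) drawn

Answer: 270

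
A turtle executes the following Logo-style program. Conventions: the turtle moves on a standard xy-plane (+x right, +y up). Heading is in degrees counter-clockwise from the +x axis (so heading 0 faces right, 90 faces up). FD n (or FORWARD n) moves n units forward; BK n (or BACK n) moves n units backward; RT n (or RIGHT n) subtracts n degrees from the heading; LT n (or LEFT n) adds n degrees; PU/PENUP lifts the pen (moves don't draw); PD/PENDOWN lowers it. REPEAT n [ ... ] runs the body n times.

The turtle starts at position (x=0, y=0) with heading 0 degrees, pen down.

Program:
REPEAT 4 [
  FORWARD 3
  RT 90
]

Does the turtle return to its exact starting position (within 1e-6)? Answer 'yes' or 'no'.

Executing turtle program step by step:
Start: pos=(0,0), heading=0, pen down
REPEAT 4 [
  -- iteration 1/4 --
  FD 3: (0,0) -> (3,0) [heading=0, draw]
  RT 90: heading 0 -> 270
  -- iteration 2/4 --
  FD 3: (3,0) -> (3,-3) [heading=270, draw]
  RT 90: heading 270 -> 180
  -- iteration 3/4 --
  FD 3: (3,-3) -> (0,-3) [heading=180, draw]
  RT 90: heading 180 -> 90
  -- iteration 4/4 --
  FD 3: (0,-3) -> (0,0) [heading=90, draw]
  RT 90: heading 90 -> 0
]
Final: pos=(0,0), heading=0, 4 segment(s) drawn

Start position: (0, 0)
Final position: (0, 0)
Distance = 0; < 1e-6 -> CLOSED

Answer: yes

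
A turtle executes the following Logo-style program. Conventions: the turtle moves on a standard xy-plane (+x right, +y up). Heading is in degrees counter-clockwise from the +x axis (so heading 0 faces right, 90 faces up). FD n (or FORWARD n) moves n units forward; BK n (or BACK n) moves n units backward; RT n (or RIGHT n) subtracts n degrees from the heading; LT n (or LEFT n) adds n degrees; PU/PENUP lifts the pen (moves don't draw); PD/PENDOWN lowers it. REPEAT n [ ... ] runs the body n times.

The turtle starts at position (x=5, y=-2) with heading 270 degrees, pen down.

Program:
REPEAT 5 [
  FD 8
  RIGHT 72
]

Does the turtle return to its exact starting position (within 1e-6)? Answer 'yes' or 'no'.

Answer: yes

Derivation:
Executing turtle program step by step:
Start: pos=(5,-2), heading=270, pen down
REPEAT 5 [
  -- iteration 1/5 --
  FD 8: (5,-2) -> (5,-10) [heading=270, draw]
  RT 72: heading 270 -> 198
  -- iteration 2/5 --
  FD 8: (5,-10) -> (-2.608,-12.472) [heading=198, draw]
  RT 72: heading 198 -> 126
  -- iteration 3/5 --
  FD 8: (-2.608,-12.472) -> (-7.311,-6) [heading=126, draw]
  RT 72: heading 126 -> 54
  -- iteration 4/5 --
  FD 8: (-7.311,-6) -> (-2.608,0.472) [heading=54, draw]
  RT 72: heading 54 -> 342
  -- iteration 5/5 --
  FD 8: (-2.608,0.472) -> (5,-2) [heading=342, draw]
  RT 72: heading 342 -> 270
]
Final: pos=(5,-2), heading=270, 5 segment(s) drawn

Start position: (5, -2)
Final position: (5, -2)
Distance = 0; < 1e-6 -> CLOSED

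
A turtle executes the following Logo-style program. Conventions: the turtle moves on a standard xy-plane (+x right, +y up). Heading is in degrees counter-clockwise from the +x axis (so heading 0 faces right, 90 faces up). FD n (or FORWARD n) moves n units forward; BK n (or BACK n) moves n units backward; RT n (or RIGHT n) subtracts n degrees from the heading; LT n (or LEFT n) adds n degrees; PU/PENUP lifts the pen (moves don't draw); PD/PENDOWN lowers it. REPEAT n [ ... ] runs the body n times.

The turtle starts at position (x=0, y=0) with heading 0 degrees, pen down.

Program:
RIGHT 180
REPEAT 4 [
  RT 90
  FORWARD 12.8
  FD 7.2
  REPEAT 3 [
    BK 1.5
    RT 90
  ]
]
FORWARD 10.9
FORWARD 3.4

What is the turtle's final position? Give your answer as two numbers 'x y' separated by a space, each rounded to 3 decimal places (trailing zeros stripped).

Answer: -20.3 80

Derivation:
Executing turtle program step by step:
Start: pos=(0,0), heading=0, pen down
RT 180: heading 0 -> 180
REPEAT 4 [
  -- iteration 1/4 --
  RT 90: heading 180 -> 90
  FD 12.8: (0,0) -> (0,12.8) [heading=90, draw]
  FD 7.2: (0,12.8) -> (0,20) [heading=90, draw]
  REPEAT 3 [
    -- iteration 1/3 --
    BK 1.5: (0,20) -> (0,18.5) [heading=90, draw]
    RT 90: heading 90 -> 0
    -- iteration 2/3 --
    BK 1.5: (0,18.5) -> (-1.5,18.5) [heading=0, draw]
    RT 90: heading 0 -> 270
    -- iteration 3/3 --
    BK 1.5: (-1.5,18.5) -> (-1.5,20) [heading=270, draw]
    RT 90: heading 270 -> 180
  ]
  -- iteration 2/4 --
  RT 90: heading 180 -> 90
  FD 12.8: (-1.5,20) -> (-1.5,32.8) [heading=90, draw]
  FD 7.2: (-1.5,32.8) -> (-1.5,40) [heading=90, draw]
  REPEAT 3 [
    -- iteration 1/3 --
    BK 1.5: (-1.5,40) -> (-1.5,38.5) [heading=90, draw]
    RT 90: heading 90 -> 0
    -- iteration 2/3 --
    BK 1.5: (-1.5,38.5) -> (-3,38.5) [heading=0, draw]
    RT 90: heading 0 -> 270
    -- iteration 3/3 --
    BK 1.5: (-3,38.5) -> (-3,40) [heading=270, draw]
    RT 90: heading 270 -> 180
  ]
  -- iteration 3/4 --
  RT 90: heading 180 -> 90
  FD 12.8: (-3,40) -> (-3,52.8) [heading=90, draw]
  FD 7.2: (-3,52.8) -> (-3,60) [heading=90, draw]
  REPEAT 3 [
    -- iteration 1/3 --
    BK 1.5: (-3,60) -> (-3,58.5) [heading=90, draw]
    RT 90: heading 90 -> 0
    -- iteration 2/3 --
    BK 1.5: (-3,58.5) -> (-4.5,58.5) [heading=0, draw]
    RT 90: heading 0 -> 270
    -- iteration 3/3 --
    BK 1.5: (-4.5,58.5) -> (-4.5,60) [heading=270, draw]
    RT 90: heading 270 -> 180
  ]
  -- iteration 4/4 --
  RT 90: heading 180 -> 90
  FD 12.8: (-4.5,60) -> (-4.5,72.8) [heading=90, draw]
  FD 7.2: (-4.5,72.8) -> (-4.5,80) [heading=90, draw]
  REPEAT 3 [
    -- iteration 1/3 --
    BK 1.5: (-4.5,80) -> (-4.5,78.5) [heading=90, draw]
    RT 90: heading 90 -> 0
    -- iteration 2/3 --
    BK 1.5: (-4.5,78.5) -> (-6,78.5) [heading=0, draw]
    RT 90: heading 0 -> 270
    -- iteration 3/3 --
    BK 1.5: (-6,78.5) -> (-6,80) [heading=270, draw]
    RT 90: heading 270 -> 180
  ]
]
FD 10.9: (-6,80) -> (-16.9,80) [heading=180, draw]
FD 3.4: (-16.9,80) -> (-20.3,80) [heading=180, draw]
Final: pos=(-20.3,80), heading=180, 22 segment(s) drawn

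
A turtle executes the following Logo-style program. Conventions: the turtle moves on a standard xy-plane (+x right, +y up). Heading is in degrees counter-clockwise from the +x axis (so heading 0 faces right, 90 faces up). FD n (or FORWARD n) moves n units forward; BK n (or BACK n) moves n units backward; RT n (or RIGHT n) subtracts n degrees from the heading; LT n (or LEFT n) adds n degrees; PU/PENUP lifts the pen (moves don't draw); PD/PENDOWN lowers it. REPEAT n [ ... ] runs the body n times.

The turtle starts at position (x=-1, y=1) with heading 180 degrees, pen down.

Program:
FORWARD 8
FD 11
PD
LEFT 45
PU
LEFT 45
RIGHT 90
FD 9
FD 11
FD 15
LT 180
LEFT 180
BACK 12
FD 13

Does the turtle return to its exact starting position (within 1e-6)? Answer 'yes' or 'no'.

Executing turtle program step by step:
Start: pos=(-1,1), heading=180, pen down
FD 8: (-1,1) -> (-9,1) [heading=180, draw]
FD 11: (-9,1) -> (-20,1) [heading=180, draw]
PD: pen down
LT 45: heading 180 -> 225
PU: pen up
LT 45: heading 225 -> 270
RT 90: heading 270 -> 180
FD 9: (-20,1) -> (-29,1) [heading=180, move]
FD 11: (-29,1) -> (-40,1) [heading=180, move]
FD 15: (-40,1) -> (-55,1) [heading=180, move]
LT 180: heading 180 -> 0
LT 180: heading 0 -> 180
BK 12: (-55,1) -> (-43,1) [heading=180, move]
FD 13: (-43,1) -> (-56,1) [heading=180, move]
Final: pos=(-56,1), heading=180, 2 segment(s) drawn

Start position: (-1, 1)
Final position: (-56, 1)
Distance = 55; >= 1e-6 -> NOT closed

Answer: no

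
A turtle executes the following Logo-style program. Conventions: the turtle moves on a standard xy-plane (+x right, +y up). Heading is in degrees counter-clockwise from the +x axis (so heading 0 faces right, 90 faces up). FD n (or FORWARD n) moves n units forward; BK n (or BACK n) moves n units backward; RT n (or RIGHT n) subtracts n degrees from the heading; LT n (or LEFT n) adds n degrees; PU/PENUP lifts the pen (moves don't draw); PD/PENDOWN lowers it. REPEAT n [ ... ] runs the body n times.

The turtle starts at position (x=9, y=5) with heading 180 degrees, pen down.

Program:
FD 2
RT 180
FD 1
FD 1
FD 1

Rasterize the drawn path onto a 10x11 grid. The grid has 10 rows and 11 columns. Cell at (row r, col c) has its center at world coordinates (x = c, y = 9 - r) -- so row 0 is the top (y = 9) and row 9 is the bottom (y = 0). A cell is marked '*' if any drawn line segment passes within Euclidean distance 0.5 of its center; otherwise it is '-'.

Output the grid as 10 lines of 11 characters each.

Answer: -----------
-----------
-----------
-----------
-------****
-----------
-----------
-----------
-----------
-----------

Derivation:
Segment 0: (9,5) -> (7,5)
Segment 1: (7,5) -> (8,5)
Segment 2: (8,5) -> (9,5)
Segment 3: (9,5) -> (10,5)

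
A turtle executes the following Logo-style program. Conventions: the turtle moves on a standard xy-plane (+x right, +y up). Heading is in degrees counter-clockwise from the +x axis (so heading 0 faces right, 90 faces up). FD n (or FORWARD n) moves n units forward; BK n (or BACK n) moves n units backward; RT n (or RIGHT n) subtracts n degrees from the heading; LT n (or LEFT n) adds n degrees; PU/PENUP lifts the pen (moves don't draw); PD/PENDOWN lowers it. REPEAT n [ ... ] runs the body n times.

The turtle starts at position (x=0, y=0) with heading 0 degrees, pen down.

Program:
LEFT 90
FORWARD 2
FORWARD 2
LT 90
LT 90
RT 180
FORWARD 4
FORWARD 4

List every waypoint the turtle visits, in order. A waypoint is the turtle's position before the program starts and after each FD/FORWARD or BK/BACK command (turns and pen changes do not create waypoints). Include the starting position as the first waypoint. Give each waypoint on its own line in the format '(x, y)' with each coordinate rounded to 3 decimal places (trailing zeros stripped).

Answer: (0, 0)
(0, 2)
(0, 4)
(0, 8)
(0, 12)

Derivation:
Executing turtle program step by step:
Start: pos=(0,0), heading=0, pen down
LT 90: heading 0 -> 90
FD 2: (0,0) -> (0,2) [heading=90, draw]
FD 2: (0,2) -> (0,4) [heading=90, draw]
LT 90: heading 90 -> 180
LT 90: heading 180 -> 270
RT 180: heading 270 -> 90
FD 4: (0,4) -> (0,8) [heading=90, draw]
FD 4: (0,8) -> (0,12) [heading=90, draw]
Final: pos=(0,12), heading=90, 4 segment(s) drawn
Waypoints (5 total):
(0, 0)
(0, 2)
(0, 4)
(0, 8)
(0, 12)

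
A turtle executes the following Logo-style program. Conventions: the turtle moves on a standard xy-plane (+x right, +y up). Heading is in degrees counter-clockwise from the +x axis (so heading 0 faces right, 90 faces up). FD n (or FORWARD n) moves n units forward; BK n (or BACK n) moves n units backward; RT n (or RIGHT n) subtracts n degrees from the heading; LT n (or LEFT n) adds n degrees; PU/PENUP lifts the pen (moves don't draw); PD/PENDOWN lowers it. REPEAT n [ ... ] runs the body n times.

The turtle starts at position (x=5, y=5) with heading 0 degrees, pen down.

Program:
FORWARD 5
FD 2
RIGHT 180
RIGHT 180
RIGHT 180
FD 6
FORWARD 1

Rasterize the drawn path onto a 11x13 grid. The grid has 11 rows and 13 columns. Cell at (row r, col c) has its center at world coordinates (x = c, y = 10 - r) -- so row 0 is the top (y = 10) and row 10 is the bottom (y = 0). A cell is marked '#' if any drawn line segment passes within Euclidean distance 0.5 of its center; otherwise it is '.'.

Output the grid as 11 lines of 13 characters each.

Answer: .............
.............
.............
.............
.............
.....########
.............
.............
.............
.............
.............

Derivation:
Segment 0: (5,5) -> (10,5)
Segment 1: (10,5) -> (12,5)
Segment 2: (12,5) -> (6,5)
Segment 3: (6,5) -> (5,5)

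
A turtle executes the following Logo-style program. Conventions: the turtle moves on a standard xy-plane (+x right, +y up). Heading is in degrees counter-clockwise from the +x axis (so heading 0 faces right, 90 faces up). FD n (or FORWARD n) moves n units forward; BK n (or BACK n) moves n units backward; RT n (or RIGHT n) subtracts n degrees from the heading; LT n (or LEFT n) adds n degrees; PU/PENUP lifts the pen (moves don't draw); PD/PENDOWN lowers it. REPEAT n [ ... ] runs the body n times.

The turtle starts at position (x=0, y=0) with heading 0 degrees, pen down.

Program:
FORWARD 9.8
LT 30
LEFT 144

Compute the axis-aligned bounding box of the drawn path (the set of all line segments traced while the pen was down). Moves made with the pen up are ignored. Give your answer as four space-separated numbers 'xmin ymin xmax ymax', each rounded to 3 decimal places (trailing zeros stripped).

Answer: 0 0 9.8 0

Derivation:
Executing turtle program step by step:
Start: pos=(0,0), heading=0, pen down
FD 9.8: (0,0) -> (9.8,0) [heading=0, draw]
LT 30: heading 0 -> 30
LT 144: heading 30 -> 174
Final: pos=(9.8,0), heading=174, 1 segment(s) drawn

Segment endpoints: x in {0, 9.8}, y in {0}
xmin=0, ymin=0, xmax=9.8, ymax=0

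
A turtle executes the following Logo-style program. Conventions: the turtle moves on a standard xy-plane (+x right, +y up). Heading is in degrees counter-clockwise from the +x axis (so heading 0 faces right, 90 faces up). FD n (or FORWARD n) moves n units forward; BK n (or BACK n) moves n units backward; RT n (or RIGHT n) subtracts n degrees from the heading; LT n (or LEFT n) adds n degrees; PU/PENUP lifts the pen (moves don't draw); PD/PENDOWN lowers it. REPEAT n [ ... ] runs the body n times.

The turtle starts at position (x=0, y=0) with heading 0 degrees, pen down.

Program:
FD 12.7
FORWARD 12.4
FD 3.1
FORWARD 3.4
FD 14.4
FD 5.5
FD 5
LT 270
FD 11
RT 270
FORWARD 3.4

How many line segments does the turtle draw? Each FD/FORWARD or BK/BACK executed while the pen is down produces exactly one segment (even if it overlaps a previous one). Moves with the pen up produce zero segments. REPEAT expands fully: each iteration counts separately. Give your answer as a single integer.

Answer: 9

Derivation:
Executing turtle program step by step:
Start: pos=(0,0), heading=0, pen down
FD 12.7: (0,0) -> (12.7,0) [heading=0, draw]
FD 12.4: (12.7,0) -> (25.1,0) [heading=0, draw]
FD 3.1: (25.1,0) -> (28.2,0) [heading=0, draw]
FD 3.4: (28.2,0) -> (31.6,0) [heading=0, draw]
FD 14.4: (31.6,0) -> (46,0) [heading=0, draw]
FD 5.5: (46,0) -> (51.5,0) [heading=0, draw]
FD 5: (51.5,0) -> (56.5,0) [heading=0, draw]
LT 270: heading 0 -> 270
FD 11: (56.5,0) -> (56.5,-11) [heading=270, draw]
RT 270: heading 270 -> 0
FD 3.4: (56.5,-11) -> (59.9,-11) [heading=0, draw]
Final: pos=(59.9,-11), heading=0, 9 segment(s) drawn
Segments drawn: 9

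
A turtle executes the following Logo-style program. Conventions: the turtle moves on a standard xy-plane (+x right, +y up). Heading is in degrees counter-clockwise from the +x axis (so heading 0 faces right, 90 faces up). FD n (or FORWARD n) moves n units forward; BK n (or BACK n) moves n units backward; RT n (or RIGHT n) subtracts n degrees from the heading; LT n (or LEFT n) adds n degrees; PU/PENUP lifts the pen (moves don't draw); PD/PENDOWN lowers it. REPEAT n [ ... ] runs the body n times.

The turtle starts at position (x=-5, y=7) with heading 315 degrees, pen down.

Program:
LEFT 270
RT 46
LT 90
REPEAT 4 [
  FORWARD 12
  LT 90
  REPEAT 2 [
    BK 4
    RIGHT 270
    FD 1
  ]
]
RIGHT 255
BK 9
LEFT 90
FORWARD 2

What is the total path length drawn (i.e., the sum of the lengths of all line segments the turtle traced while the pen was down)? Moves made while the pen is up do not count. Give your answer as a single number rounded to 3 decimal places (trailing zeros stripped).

Answer: 99

Derivation:
Executing turtle program step by step:
Start: pos=(-5,7), heading=315, pen down
LT 270: heading 315 -> 225
RT 46: heading 225 -> 179
LT 90: heading 179 -> 269
REPEAT 4 [
  -- iteration 1/4 --
  FD 12: (-5,7) -> (-5.209,-4.998) [heading=269, draw]
  LT 90: heading 269 -> 359
  REPEAT 2 [
    -- iteration 1/2 --
    BK 4: (-5.209,-4.998) -> (-9.209,-4.928) [heading=359, draw]
    RT 270: heading 359 -> 89
    FD 1: (-9.209,-4.928) -> (-9.191,-3.929) [heading=89, draw]
    -- iteration 2/2 --
    BK 4: (-9.191,-3.929) -> (-9.261,-7.928) [heading=89, draw]
    RT 270: heading 89 -> 179
    FD 1: (-9.261,-7.928) -> (-10.261,-7.91) [heading=179, draw]
  ]
  -- iteration 2/4 --
  FD 12: (-10.261,-7.91) -> (-22.259,-7.701) [heading=179, draw]
  LT 90: heading 179 -> 269
  REPEAT 2 [
    -- iteration 1/2 --
    BK 4: (-22.259,-7.701) -> (-22.189,-3.702) [heading=269, draw]
    RT 270: heading 269 -> 359
    FD 1: (-22.189,-3.702) -> (-21.19,-3.719) [heading=359, draw]
    -- iteration 2/2 --
    BK 4: (-21.19,-3.719) -> (-25.189,-3.649) [heading=359, draw]
    RT 270: heading 359 -> 89
    FD 1: (-25.189,-3.649) -> (-25.171,-2.649) [heading=89, draw]
  ]
  -- iteration 3/4 --
  FD 12: (-25.171,-2.649) -> (-24.962,9.349) [heading=89, draw]
  LT 90: heading 89 -> 179
  REPEAT 2 [
    -- iteration 1/2 --
    BK 4: (-24.962,9.349) -> (-20.963,9.279) [heading=179, draw]
    RT 270: heading 179 -> 269
    FD 1: (-20.963,9.279) -> (-20.98,8.279) [heading=269, draw]
    -- iteration 2/2 --
    BK 4: (-20.98,8.279) -> (-20.91,12.278) [heading=269, draw]
    RT 270: heading 269 -> 359
    FD 1: (-20.91,12.278) -> (-19.91,12.261) [heading=359, draw]
  ]
  -- iteration 4/4 --
  FD 12: (-19.91,12.261) -> (-7.912,12.052) [heading=359, draw]
  LT 90: heading 359 -> 89
  REPEAT 2 [
    -- iteration 1/2 --
    BK 4: (-7.912,12.052) -> (-7.982,8.052) [heading=89, draw]
    RT 270: heading 89 -> 179
    FD 1: (-7.982,8.052) -> (-8.982,8.07) [heading=179, draw]
    -- iteration 2/2 --
    BK 4: (-8.982,8.07) -> (-4.983,8) [heading=179, draw]
    RT 270: heading 179 -> 269
    FD 1: (-4.983,8) -> (-5,7) [heading=269, draw]
  ]
]
RT 255: heading 269 -> 14
BK 9: (-5,7) -> (-13.733,4.823) [heading=14, draw]
LT 90: heading 14 -> 104
FD 2: (-13.733,4.823) -> (-14.217,6.763) [heading=104, draw]
Final: pos=(-14.217,6.763), heading=104, 22 segment(s) drawn

Segment lengths:
  seg 1: (-5,7) -> (-5.209,-4.998), length = 12
  seg 2: (-5.209,-4.998) -> (-9.209,-4.928), length = 4
  seg 3: (-9.209,-4.928) -> (-9.191,-3.929), length = 1
  seg 4: (-9.191,-3.929) -> (-9.261,-7.928), length = 4
  seg 5: (-9.261,-7.928) -> (-10.261,-7.91), length = 1
  seg 6: (-10.261,-7.91) -> (-22.259,-7.701), length = 12
  seg 7: (-22.259,-7.701) -> (-22.189,-3.702), length = 4
  seg 8: (-22.189,-3.702) -> (-21.19,-3.719), length = 1
  seg 9: (-21.19,-3.719) -> (-25.189,-3.649), length = 4
  seg 10: (-25.189,-3.649) -> (-25.171,-2.649), length = 1
  seg 11: (-25.171,-2.649) -> (-24.962,9.349), length = 12
  seg 12: (-24.962,9.349) -> (-20.963,9.279), length = 4
  seg 13: (-20.963,9.279) -> (-20.98,8.279), length = 1
  seg 14: (-20.98,8.279) -> (-20.91,12.278), length = 4
  seg 15: (-20.91,12.278) -> (-19.91,12.261), length = 1
  seg 16: (-19.91,12.261) -> (-7.912,12.052), length = 12
  seg 17: (-7.912,12.052) -> (-7.982,8.052), length = 4
  seg 18: (-7.982,8.052) -> (-8.982,8.07), length = 1
  seg 19: (-8.982,8.07) -> (-4.983,8), length = 4
  seg 20: (-4.983,8) -> (-5,7), length = 1
  seg 21: (-5,7) -> (-13.733,4.823), length = 9
  seg 22: (-13.733,4.823) -> (-14.217,6.763), length = 2
Total = 99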